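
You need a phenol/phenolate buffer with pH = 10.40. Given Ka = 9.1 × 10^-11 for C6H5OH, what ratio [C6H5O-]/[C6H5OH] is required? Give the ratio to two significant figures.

ratio = 2.3

pKa = -log(9.1 × 10^-11) = 10.041
pH = pKa + log(r) ⇒ log(r) = 10.40 − 10.041 = +0.359
r = [C6H5O-]/[C6H5OH] = 10^(+0.359) = 2.29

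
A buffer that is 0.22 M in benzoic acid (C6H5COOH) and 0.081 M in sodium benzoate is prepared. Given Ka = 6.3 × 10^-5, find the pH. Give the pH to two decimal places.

pH = 3.77

pKa = −log(6.3 × 10^-5) = 4.201
Using pH = pKa + log([base]/[acid]) with [base]/[acid] = 0.081/0.22:
pH = 4.201 + (-0.434) = 3.77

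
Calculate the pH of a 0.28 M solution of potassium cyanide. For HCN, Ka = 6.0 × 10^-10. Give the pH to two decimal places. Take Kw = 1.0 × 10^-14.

pH = 11.33

CN- is the conjugate base of the weak acid HCN.
Kb = Kw/Ka = 1.0×10^-14 / 6.0 × 10^-10 = 1.67 × 10^-5
Kb = x²/(0.28 − x) = 1.67 × 10^-5
Since Kb ≪ C₀, x ≈ √(Kb·C₀) = 2.16 × 10^-3 M.
pOH = 2.67, so pH = 14.00 − pOH = 11.33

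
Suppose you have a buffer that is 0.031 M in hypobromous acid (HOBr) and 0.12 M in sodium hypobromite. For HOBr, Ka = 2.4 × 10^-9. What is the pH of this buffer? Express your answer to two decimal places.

pKa = −log(2.4 × 10^-9) = 8.620
Henderson–Hasselbalch: pH = pKa + log([OBr-]/[HOBr]) = 8.620 + log(0.12/0.031)
pH = 8.620 + (+0.588) = 9.21

pH = 9.21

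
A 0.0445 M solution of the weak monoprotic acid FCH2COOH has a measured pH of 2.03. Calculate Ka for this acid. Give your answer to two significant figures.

[H+] = 10^(-2.03) = 9.33 × 10^-3 M
At equilibrium [HA] = 0.0445 − 9.33 × 10^-3 = 3.52 × 10^-2 M
Ka = [H+][A-]/[HA] = (9.33 × 10^-3)² / 3.52 × 10^-2 = 2.5 × 10^-3

Ka = 2.5 × 10^-3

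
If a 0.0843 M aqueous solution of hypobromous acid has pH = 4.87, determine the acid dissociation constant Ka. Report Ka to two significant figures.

[H+] = 10^(-4.87) = 1.35 × 10^-5 M
At equilibrium [HA] = 0.0843 − 1.35 × 10^-5 = 8.43 × 10^-2 M
Ka = [H+][A-]/[HA] = (1.35 × 10^-5)² / 8.43 × 10^-2 = 2.2 × 10^-9

Ka = 2.2 × 10^-9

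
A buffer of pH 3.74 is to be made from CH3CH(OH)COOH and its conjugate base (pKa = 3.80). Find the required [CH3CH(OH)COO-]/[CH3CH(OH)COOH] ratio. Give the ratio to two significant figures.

pH = pKa + log(r) ⇒ log(r) = 3.74 − 3.80 = -0.06
r = [CH3CH(OH)COO-]/[CH3CH(OH)COOH] = 10^(-0.06) = 0.871

ratio = 0.87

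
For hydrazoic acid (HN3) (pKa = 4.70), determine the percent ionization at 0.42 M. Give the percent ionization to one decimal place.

HN3 ⇌ N3- + H+; let x = [H+] at equilibrium.
Ka = 10^(−4.70) = 2.00 × 10^-5
x ≈ √(Ka·C₀) = √(2.00 × 10^-5 × 0.42) = 2.90 × 10^-3 M
% ionization = x/C₀ × 100% = 2.90 × 10^-3/0.42 × 100% = 0.7%

0.7%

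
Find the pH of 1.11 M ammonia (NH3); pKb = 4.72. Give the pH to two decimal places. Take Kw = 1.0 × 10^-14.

pH = 11.66

NH3 + H2O ⇌ NH4+ + OH-
Kb = 10^(−4.72) = 1.91 × 10^-5
Kb = [OH-]²/(1.11 − [OH-]) = 1.91 × 10^-5
Neglecting [OH-] in the denominator: [OH-] = √(1.91 × 10^-5 × 1.11) = 4.60 × 10^-3 M
Check: 0.41% ionized — well under 5%, approximation valid.
pOH = −log(4.60 × 10^-3) = 2.34; pH = 14.00 − 2.34 = 11.66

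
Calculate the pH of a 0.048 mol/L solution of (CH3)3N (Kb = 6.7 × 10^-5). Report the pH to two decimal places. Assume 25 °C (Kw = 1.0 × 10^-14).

(CH3)3N + H2O ⇌ (CH3)3NH+ + OH-
Let x = [OH-] at equilibrium. Kb = x²/(0.048 − x).
Since Kb ≪ C₀, x ≈ √(Kb·C₀) = 1.79 × 10^-3 M.
Check: 3.7% ionized — well under 5%, approximation valid.
pOH = −log(1.79 × 10^-3) = 2.75; pH = 14.00 − 2.75 = 11.25

pH = 11.25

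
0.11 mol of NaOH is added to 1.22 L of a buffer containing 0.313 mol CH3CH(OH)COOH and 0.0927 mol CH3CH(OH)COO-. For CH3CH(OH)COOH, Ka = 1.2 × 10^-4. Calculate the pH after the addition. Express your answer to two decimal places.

pH = 3.92

After neutralization: n(CH3CH(OH)COOH) = 0.203 mol, n(CH3CH(OH)COO-) = 0.203 mol.
pKa = −log(1.2 × 10^-4) = 3.921
pH = pKa + log(n_CH3CH(OH)COO-/n_CH3CH(OH)COOH) = 3.921 + log(0.203/0.203) = 3.921 + (+0.000)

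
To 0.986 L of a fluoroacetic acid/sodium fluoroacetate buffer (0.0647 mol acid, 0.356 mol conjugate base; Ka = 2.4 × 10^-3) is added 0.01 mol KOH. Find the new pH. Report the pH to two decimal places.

pH = 3.45

After neutralization: n(FCH2COOH) = 0.0547 mol, n(FCH2COO-) = 0.366 mol.
pKa = −log(2.4 × 10^-3) = 2.620
pH = pKa + log([A⁻]/[HA]) = 2.620 + log(0.366/0.0547) = 2.620 +0.825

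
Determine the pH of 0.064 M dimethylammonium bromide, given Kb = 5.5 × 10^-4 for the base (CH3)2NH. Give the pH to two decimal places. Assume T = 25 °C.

(CH3)2NH2+ is the conjugate acid of the weak base (CH3)2NH.
Ka = Kw/Kb = 1.0×10^-14 / 5.5 × 10^-4 = 1.82 × 10^-11
Let x = [H+] at equilibrium. Ka = x²/(0.064 − x).
Assume x ≪ 0.064: x ≈ √(1.82 × 10^-11 × 0.064) = 1.08 × 10^-6 M
pH = −log(1.08 × 10^-6) = 5.97

pH = 5.97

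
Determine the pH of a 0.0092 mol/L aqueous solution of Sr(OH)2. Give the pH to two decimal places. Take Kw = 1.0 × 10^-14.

pH = 12.26

Sr(OH)2 is a strong base (each formula unit releases 2 OH-); [OH-] = 0.0184 M.
pOH = -log(0.0184) = 1.74
pH = 14.00 - 1.74 = 12.26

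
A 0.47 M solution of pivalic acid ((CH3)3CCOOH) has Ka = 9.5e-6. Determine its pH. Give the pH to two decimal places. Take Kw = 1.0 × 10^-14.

(CH3)3CCOOH ⇌ (CH3)3CCOO- + H+
Let x = [H+] at equilibrium. Ka = x²/(0.47 − x).
Assume x ≪ 0.47: x ≈ √(9.5 × 10^-6 × 0.47) = 2.11 × 10^-3 M
pH = −log[H+] = −log(2.11 × 10^-3) = 2.68

pH = 2.68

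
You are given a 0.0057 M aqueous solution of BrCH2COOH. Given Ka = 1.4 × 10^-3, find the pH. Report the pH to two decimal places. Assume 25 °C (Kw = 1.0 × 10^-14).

BrCH2COOH ⇌ BrCH2COO- + H+
Ka = x²/(0.0057 − x) = 1.4 × 10^-3
x is not negligible relative to C₀; solve x² + 0.0014·x − 7.98e-06 = 0.
x = (−Ka + √(Ka² + 4·Ka·C₀))/2 = 2.21 × 10^-3 M
pH = −log(2.21 × 10^-3) = 2.66

pH = 2.66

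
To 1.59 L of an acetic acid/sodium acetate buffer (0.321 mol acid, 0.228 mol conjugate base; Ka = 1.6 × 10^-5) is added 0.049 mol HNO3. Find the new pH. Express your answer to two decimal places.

pH = 4.48

Added H+ converts CH3COO- to CH3COOH: CH3COOH → 0.37 mol, CH3COO- → 0.179 mol.
pKa = −log(1.6 × 10^-5) = 4.796
pH = pKa + log(n_CH3COO-/n_CH3COOH) = 4.796 + log(0.179/0.37) = 4.796 + (-0.315)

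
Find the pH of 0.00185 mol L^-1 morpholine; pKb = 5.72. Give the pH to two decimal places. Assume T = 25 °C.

C4H8ONH + H2O ⇌ C4H8ONH2+ + OH-
Kb = 10^(−5.72) = 1.91 × 10^-6
Kb = x²/(0.00185 − x) = 1.91 × 10^-6
Assume x ≪ 0.00185: x ≈ √(1.91 × 10^-6 × 0.00185) = 5.94 × 10^-5 M
Check: 3.2% ionized — well under 5%, approximation valid.
pOH = 4.23, so pH = 14.00 − pOH = 9.77

pH = 9.77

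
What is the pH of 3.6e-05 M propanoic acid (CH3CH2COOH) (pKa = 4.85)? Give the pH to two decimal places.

CH3CH2COOH ⇌ CH3CH2COO- + H+
Ka = 10^(−4.85) = 1.41 × 10^-5
From the ICE table, Ka = [H+]²/(3.6e-05 − [H+]) = 1.41 × 10^-5.
Here C₀/Ka ≈ 2.55, so the small-[H+] approximation fails. Use the quadratic:
[H+] = (−Ka + √(Ka² + 4·Ka·C₀))/2 = 1.66 × 10^-5 M
pH = −log[H+] = −log(1.66 × 10^-5) = 4.78

pH = 4.78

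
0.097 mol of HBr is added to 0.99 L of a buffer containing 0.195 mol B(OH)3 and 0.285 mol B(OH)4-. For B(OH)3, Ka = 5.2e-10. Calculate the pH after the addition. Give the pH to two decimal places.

pH = 9.09

After neutralization: n(B(OH)3) = 0.292 mol, n(B(OH)4-) = 0.188 mol.
pKa = −log(5.2 × 10^-10) = 9.284
Henderson–Hasselbalch with mole ratio 0.188/0.292: pH = 9.284 + (-0.191)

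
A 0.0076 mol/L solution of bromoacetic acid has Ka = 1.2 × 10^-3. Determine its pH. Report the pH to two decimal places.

BrCH2COOH ⇌ BrCH2COO- + H+
Ka = x²/(0.0076 − x) = 1.2 × 10^-3
Here C₀/Ka ≈ 6.33, so the small-x approximation fails. Use the quadratic:
x = (−Ka + √(Ka² + 4·Ka·C₀))/2 = 2.48 × 10^-3 M
pH = −log(2.48 × 10^-3) = 2.61

pH = 2.61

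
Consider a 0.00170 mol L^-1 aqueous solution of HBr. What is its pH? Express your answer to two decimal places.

pH = 2.77

HBr is a strong acid and dissociates completely, so [H+] = 0.00170 M.
pH = -log(0.0017) = 2.77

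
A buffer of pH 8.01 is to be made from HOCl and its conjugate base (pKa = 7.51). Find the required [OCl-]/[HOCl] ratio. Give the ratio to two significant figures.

pH = pKa + log(r) ⇒ log(r) = 8.01 − 7.51 = +0.50
r = [OCl-]/[HOCl] = 10^(+0.50) = 3.16

ratio = 3.2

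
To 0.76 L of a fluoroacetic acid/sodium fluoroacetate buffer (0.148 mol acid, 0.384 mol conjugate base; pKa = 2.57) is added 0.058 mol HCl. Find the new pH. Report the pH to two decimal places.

Added H+ converts FCH2COO- to FCH2COOH: FCH2COOH → 0.206 mol, FCH2COO- → 0.326 mol.
pH = pKa + log(n_FCH2COO-/n_FCH2COOH) = 2.57 + log(0.326/0.206) = 2.57 + (+0.199)

pH = 2.77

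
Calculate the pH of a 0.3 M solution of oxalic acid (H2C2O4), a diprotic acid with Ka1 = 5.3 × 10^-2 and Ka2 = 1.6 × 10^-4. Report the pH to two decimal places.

Ka1 ≫ Ka2, so treat the first dissociation as the only significant source of H+.
Ka1 = x²/(0.3 − x) = 5.3 × 10^-2
Solving the quadratic: x = (−Ka1 + √(Ka1² + 4·Ka1·C₀))/2 = 1.02 × 10^-1 M
pH = −log(1.02 × 10^-1) = 0.99

pH = 0.99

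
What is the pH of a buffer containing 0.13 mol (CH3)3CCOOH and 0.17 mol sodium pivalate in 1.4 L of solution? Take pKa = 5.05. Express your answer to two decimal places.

pH = pKa + log([A⁻]/[HA]) = 5.05 + log(0.17/0.13)
pH = 5.05 + (+0.117) = 5.17

pH = 5.17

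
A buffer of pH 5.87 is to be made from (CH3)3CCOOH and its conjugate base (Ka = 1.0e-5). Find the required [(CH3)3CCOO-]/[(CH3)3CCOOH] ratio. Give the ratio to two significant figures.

ratio = 7.4

pKa = -log(1.0 × 10^-5) = 5.000
pH = pKa + log(r) ⇒ log(r) = 5.87 − 5.000 = +0.870
r = [(CH3)3CCOO-]/[(CH3)3CCOOH] = 10^(+0.870) = 7.41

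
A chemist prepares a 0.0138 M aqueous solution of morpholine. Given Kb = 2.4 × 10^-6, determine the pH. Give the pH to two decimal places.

pH = 10.26

C4H8ONH + H2O ⇌ C4H8ONH2+ + OH-
From the ICE table, Kb = x²/(0.0138 − x) = 2.4 × 10^-6.
Since Kb ≪ C₀, x ≈ √(Kb·C₀) = 1.82 × 10^-4 M.
pOH = 3.74, so pH = 14.00 − pOH = 10.26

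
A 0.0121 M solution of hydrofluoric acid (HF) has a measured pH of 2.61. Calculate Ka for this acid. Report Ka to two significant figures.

Ka = 6.2 × 10^-4

[H+] = 10^(-2.61) = 2.45 × 10^-3 M
At equilibrium [HA] = 0.0121 − 2.45 × 10^-3 = 9.65 × 10^-3 M
Ka = [H+][A-]/[HA] = (2.45 × 10^-3)² / 9.65 × 10^-3 = 6.2 × 10^-4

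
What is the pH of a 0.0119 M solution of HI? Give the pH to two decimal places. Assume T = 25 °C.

pH = 1.92

HI is a strong acid and dissociates completely, so [H+] = 0.0119 M.
pH = -log(0.0119) = 1.92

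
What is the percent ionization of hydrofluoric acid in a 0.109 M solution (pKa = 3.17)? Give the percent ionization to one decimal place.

7.6%

HF ⇌ F- + H+; let x = [H+] at equilibrium.
Ka = 10^(−3.17) = 6.76 × 10^-4
Solve x² + 0.000676x − 7.37e-05 = 0 → x = 8.25 × 10^-3 M
Fraction ionized = 8.25 × 10^-3 / 0.109 = 0.0757 → 7.6%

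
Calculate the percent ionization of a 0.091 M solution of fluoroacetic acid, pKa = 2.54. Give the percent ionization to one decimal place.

16.3%

FCH2COOH ⇌ FCH2COO- + H+; let x = [H+] at equilibrium.
Ka = 10^(−2.54) = 2.88 × 10^-3
Ka = x²/(C₀ − x); solving the quadratic gives x = 1.48 × 10^-2 M.
Fraction ionized = 1.48 × 10^-2 / 0.091 = 0.1626 → 16.3%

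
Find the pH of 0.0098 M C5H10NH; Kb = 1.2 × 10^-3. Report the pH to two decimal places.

C5H10NH + H2O ⇌ C5H10NH2+ + OH-
Let x = [OH-] at equilibrium. Kb = x²/(0.0098 − x).
The 5% rule fails; solving x² + Kb·x − Kb·C₀ = 0 exactly:
x = (−Kb + √(Kb² + 4·Kb·C₀))/2 = 2.88 × 10^-3 M
pOH = −log(2.88 × 10^-3) = 2.54; pH = 14.00 − 2.54 = 11.46

pH = 11.46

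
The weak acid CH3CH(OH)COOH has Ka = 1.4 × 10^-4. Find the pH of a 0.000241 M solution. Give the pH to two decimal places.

pH = 3.90

CH3CH(OH)COOH ⇌ CH3CH(OH)COO- + H+
Let x = [H+] at equilibrium. Ka = x²/(0.000241 − x).
The 5% rule fails; solving x² + Ka·x − Ka·C₀ = 0 exactly:
x = [−0.00014 + √(0.00014² + 1.35e-07)]/2 = 1.27 × 10^-4 M
pH = −log[H+] = −log(1.27 × 10^-4) = 3.90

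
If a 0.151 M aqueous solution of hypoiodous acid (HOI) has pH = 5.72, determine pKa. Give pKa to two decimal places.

pKa = 10.62

[H+] = 10^(-5.72) = 1.91 × 10^-6 M
At equilibrium [HA] = 0.151 − 1.91 × 10^-6 = 1.51 × 10^-1 M
Ka = [H+][A-]/[HA] = (1.91 × 10^-6)² / 1.51 × 10^-1 = 2.42 × 10^-11
pKa = -log(2.42 × 10^-11) = 10.62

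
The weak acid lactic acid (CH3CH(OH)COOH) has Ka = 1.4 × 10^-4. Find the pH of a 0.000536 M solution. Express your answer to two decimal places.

pH = 3.67

CH3CH(OH)COOH ⇌ CH3CH(OH)COO- + H+
Ka = [H+]²/(0.000536 − [H+]) = 1.4 × 10^-4
Here C₀/Ka ≈ 3.83, so the small-[H+] approximation fails. Use the quadratic:
[H+] = [−0.00014 + √(0.00014² + 3e-07)]/2 = 2.13 × 10^-4 M
pH = −log(2.13 × 10^-4) = 3.67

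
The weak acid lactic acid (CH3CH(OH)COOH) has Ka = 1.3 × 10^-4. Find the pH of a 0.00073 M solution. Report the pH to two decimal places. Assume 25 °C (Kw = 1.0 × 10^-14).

pH = 3.60

CH3CH(OH)COOH ⇌ CH3CH(OH)COO- + H+
From the ICE table, Ka = x²/(0.00073 − x) = 1.3 × 10^-4.
x is not negligible relative to C₀; solve x² + 0.00013·x − 9.49e-08 = 0.
x = (−Ka + √(Ka² + 4·Ka·C₀))/2 = 2.50 × 10^-4 M
pH = −log(2.50 × 10^-4) = 3.60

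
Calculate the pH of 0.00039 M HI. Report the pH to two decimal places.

pH = 3.41

HI is a strong acid and dissociates completely, so [H+] = 0.00039 M.
pH = -log(0.00039) = 3.41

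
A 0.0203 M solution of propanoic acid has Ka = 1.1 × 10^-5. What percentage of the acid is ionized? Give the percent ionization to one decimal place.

2.3%

CH3CH2COOH ⇌ CH3CH2COO- + H+; let x = [H+] at equilibrium.
x ≈ √(Ka·C₀) = √(1.1 × 10^-5 × 0.0203) = 4.73 × 10^-4 M
% ionization = x/C₀ × 100% = 4.73 × 10^-4/0.0203 × 100% = 2.3%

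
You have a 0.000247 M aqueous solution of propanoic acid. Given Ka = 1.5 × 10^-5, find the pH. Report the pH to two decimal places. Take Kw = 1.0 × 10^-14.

pH = 4.27

CH3CH2COOH ⇌ CH3CH2COO- + H+
From the ICE table, Ka = [H+]²/(0.000247 − [H+]) = 1.5 × 10^-5.
The 5% rule fails; solving [H+]² + Ka·[H+] − Ka·C₀ = 0 exactly:
[H+] = [−1.5e-05 + √(1.5e-05² + 1.48e-08)]/2 = 5.38 × 10^-5 M
pH = −log(5.38 × 10^-5) = 4.27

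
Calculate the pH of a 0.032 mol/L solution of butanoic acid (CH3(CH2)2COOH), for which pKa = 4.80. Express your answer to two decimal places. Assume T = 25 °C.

CH3(CH2)2COOH ⇌ CH3(CH2)2COO- + H+
Ka = 10^(−4.80) = 1.58 × 10^-5
Ka = [H+]²/(0.032 − [H+]) = 1.58 × 10^-5
Assume [H+] ≪ 0.032: [H+] ≈ √(1.58 × 10^-5 × 0.032) = 7.11 × 10^-4 M
pH = −log(7.11 × 10^-4) = 3.15

pH = 3.15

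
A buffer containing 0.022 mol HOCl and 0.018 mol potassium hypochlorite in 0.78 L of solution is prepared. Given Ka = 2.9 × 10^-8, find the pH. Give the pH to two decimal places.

pKa = −log(2.9 × 10^-8) = 7.538
Henderson–Hasselbalch: pH = pKa + log([OCl-]/[HOCl]) = 7.538 + log(0.018/0.022)
pH = 7.538 + (-0.087) = 7.45

pH = 7.45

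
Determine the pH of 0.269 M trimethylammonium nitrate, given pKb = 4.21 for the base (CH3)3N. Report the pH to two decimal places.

(CH3)3NH+ is the conjugate acid of the weak base (CH3)3N.
Kb = 10^(−4.21) = 6.17 × 10^-5
Ka = Kw/Kb = 1.0×10^-14 / 6.17 × 10^-5 = 1.62 × 10^-10
Let x = [H+] at equilibrium. Ka = x²/(0.269 − x).
Since Ka ≪ C₀, x ≈ √(Ka·C₀) = 6.60 × 10^-6 M.
pH = −log(6.60 × 10^-6) = 5.18

pH = 5.18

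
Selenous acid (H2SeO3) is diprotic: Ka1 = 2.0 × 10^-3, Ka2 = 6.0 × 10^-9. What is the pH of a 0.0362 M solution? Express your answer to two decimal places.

pH = 2.12

Since Ka1 ≫ Ka2, the first ionization dominates [H+].
Ka1 = x²/(0.0362 − x) = 2.0 × 10^-3
Solving the quadratic: x = (−Ka1 + √(Ka1² + 4·Ka1·C₀))/2 = 7.57 × 10^-3 M
pH = −log(7.57 × 10^-3) = 2.12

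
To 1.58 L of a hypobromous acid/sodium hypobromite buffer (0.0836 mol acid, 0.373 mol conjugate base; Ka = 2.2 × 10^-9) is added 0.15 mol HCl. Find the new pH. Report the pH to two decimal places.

pH = 8.64

Added H+ converts OBr- to HOBr: HOBr → 0.234 mol, OBr- → 0.223 mol.
pKa = −log(2.2 × 10^-9) = 8.658
pH = pKa + log(n_OBr-/n_HOBr) = 8.658 + log(0.223/0.234) = 8.658 + (-0.021)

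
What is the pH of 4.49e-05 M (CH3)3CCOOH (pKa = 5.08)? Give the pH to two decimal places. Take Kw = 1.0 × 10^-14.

(CH3)3CCOOH ⇌ (CH3)3CCOO- + H+
Ka = 10^(−5.08) = 8.32 × 10^-6
Ka = [H+]²/(4.49e-05 − [H+]) = 8.32 × 10^-6
The 5% rule fails; solving [H+]² + Ka·[H+] − Ka·C₀ = 0 exactly:
[H+] = (−Ka + √(Ka² + 4·Ka·C₀))/2 = 1.56 × 10^-5 M
pH = −log[H+] = −log(1.56 × 10^-5) = 4.81

pH = 4.81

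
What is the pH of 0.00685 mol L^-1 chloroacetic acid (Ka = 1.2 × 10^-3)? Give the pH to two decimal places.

ClCH2COOH ⇌ ClCH2COO- + H+
From the ICE table, Ka = x²/(0.00685 − x) = 1.2 × 10^-3.
x is not negligible relative to C₀; solve x² + 0.0012·x − 8.22e-06 = 0.
x = [−0.0012 + √(0.0012² + 3.29e-05)]/2 = 2.33 × 10^-3 M
pH = −log(2.33 × 10^-3) = 2.63

pH = 2.63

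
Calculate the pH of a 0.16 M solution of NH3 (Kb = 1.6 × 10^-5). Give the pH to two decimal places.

pH = 11.20

NH3 + H2O ⇌ NH4+ + OH-
Kb = [OH-]²/(0.16 − [OH-]) = 1.6 × 10^-5
Since Kb ≪ C₀, [OH-] ≈ √(Kb·C₀) = 1.60 × 10^-3 M.
pOH = 2.80, so pH = 14.00 − pOH = 11.20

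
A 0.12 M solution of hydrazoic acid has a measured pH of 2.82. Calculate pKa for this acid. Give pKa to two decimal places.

[H+] = 10^(-2.82) = 1.51 × 10^-3 M
At equilibrium [HA] = 0.12 − 1.51 × 10^-3 = 1.18 × 10^-1 M
Ka = [H+][A-]/[HA] = (1.51 × 10^-3)² / 1.18 × 10^-1 = 1.93 × 10^-5
pKa = -log(1.93 × 10^-5) = 4.71

pKa = 4.71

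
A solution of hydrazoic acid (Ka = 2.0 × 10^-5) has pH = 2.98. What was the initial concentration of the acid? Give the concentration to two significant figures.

[H+] = 10^(-2.98) = 1.05 × 10^-3 M = x
Ka = x²/(C₀ − x) ⇒ C₀ = x + x²/Ka
C₀ = 1.05 × 10^-3 + (1.05 × 10^-3)²/(2.0 × 10^-5) = 5.62 × 10^-2 M

C₀ = 5.6 × 10^-2 M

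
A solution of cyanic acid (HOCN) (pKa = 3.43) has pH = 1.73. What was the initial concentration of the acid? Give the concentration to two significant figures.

[H+] = 10^(-1.73) = 1.86 × 10^-2 M = x
Ka = 10^(−3.43) = 3.72 × 10^-4
Ka = x²/(C₀ − x) ⇒ C₀ = x + x²/Ka
C₀ = 1.86 × 10^-2 + (1.86 × 10^-2)²/(3.72 × 10^-4) = 9.49 × 10^-1 M

C₀ = 9.5 × 10^-1 M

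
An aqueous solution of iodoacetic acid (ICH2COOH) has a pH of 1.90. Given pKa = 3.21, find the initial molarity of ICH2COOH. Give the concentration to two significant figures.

[H+] = 10^(-1.90) = 1.26 × 10^-2 M = x
Ka = 10^(−3.21) = 6.17 × 10^-4
Ka = x²/(C₀ − x) ⇒ C₀ = x + x²/Ka
C₀ = 1.26 × 10^-2 + (1.26 × 10^-2)²/(6.17 × 10^-4) = 2.70 × 10^-1 M

C₀ = 2.7 × 10^-1 M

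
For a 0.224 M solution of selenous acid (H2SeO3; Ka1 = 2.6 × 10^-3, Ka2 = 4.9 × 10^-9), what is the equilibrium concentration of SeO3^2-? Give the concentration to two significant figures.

First ionization gives [H+] ≈ [HSeO3-] = 2.29 × 10^-2 M.
Second step: Ka2 = [H+][SeO3^2-]/[HSeO3-] ≈ [SeO3^2-] (since [H+] ≈ [HSeO3-]).
So [SeO3^2-] ≈ Ka2.

4.9 × 10^-9 M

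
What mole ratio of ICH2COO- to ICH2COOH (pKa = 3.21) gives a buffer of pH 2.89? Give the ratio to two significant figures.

ratio = 0.48

pH = pKa + log(r) ⇒ log(r) = 2.89 − 3.21 = -0.32
r = [ICH2COO-]/[ICH2COOH] = 10^(-0.32) = 0.479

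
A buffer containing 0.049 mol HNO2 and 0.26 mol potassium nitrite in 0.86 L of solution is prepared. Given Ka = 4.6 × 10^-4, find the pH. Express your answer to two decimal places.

pKa = −log(4.6 × 10^-4) = 3.337
pH = pKa + log([A⁻]/[HA]) = 3.337 + log(0.26/0.049)
pH = 3.337 + (+0.725) = 4.06

pH = 4.06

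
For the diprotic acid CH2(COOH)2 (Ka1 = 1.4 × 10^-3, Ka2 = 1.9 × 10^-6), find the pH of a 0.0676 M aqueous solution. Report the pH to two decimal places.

pH = 2.04

Since Ka1 ≫ Ka2, the first ionization dominates [H+].
Ka1 = x²/(0.0676 − x) = 1.4 × 10^-3
Solving the quadratic: x = (−Ka1 + √(Ka1² + 4·Ka1·C₀))/2 = 9.05 × 10^-3 M
pH = −log(9.05 × 10^-3) = 2.04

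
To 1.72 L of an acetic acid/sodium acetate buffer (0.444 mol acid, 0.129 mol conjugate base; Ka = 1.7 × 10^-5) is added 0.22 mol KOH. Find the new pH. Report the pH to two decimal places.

After neutralization: n(CH3COOH) = 0.224 mol, n(CH3COO-) = 0.349 mol.
pKa = −log(1.7 × 10^-5) = 4.770
pH = pKa + log([A⁻]/[HA]) = 4.770 + log(0.349/0.224) = 4.770 +0.193

pH = 4.96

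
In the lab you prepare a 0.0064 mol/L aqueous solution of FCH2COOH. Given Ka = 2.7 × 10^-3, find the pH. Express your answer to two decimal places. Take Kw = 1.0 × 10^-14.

FCH2COOH ⇌ FCH2COO- + H+
From the ICE table, Ka = [H+]²/(0.0064 − [H+]) = 2.7 × 10^-3.
[H+] is not negligible relative to C₀; solve [H+]² + 0.0027·[H+] − 1.73e-05 = 0.
[H+] = (−Ka + √(Ka² + 4·Ka·C₀))/2 = 3.02 × 10^-3 M
pH = −log(3.02 × 10^-3) = 2.52

pH = 2.52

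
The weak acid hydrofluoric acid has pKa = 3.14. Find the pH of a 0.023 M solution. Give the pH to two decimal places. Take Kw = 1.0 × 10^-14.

pH = 2.43

HF ⇌ F- + H+
Ka = 10^(−3.14) = 7.24 × 10^-4
Ka = [H+]²/(0.023 − [H+]) = 7.24 × 10^-4
[H+] is not negligible relative to C₀; solve [H+]² + 0.000724·[H+] − 1.67e-05 = 0.
[H+] = (−Ka + √(Ka² + 4·Ka·C₀))/2 = 3.73 × 10^-3 M
pH = −log[H+] = −log(3.73 × 10^-3) = 2.43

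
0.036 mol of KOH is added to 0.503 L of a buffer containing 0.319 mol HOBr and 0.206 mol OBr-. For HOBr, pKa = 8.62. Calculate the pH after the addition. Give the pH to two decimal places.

pH = 8.55

OH- converts HOBr to OBr-: HOBr → 0.283 mol, OBr- → 0.242 mol.
pH = pKa + log([A⁻]/[HA]) = 8.62 + log(0.242/0.283) = 8.62 -0.068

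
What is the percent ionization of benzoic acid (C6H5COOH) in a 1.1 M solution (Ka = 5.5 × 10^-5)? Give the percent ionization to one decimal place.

0.7%

C6H5COOH ⇌ C6H5COO- + H+; let x = [H+] at equilibrium.
x ≈ √(Ka·C₀) = √(5.5 × 10^-5 × 1.1) = 7.78 × 10^-3 M
% ionization = x/C₀ × 100% = 7.78 × 10^-3/1.1 × 100% = 0.7%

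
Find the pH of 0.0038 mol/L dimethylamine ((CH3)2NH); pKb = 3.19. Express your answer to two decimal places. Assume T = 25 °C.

(CH3)2NH + H2O ⇌ (CH3)2NH2+ + OH-
Kb = 10^(−3.19) = 6.46 × 10^-4
From the ICE table, Kb = [OH-]²/(0.0038 − [OH-]) = 6.46 × 10^-4.
The 5% rule fails; solving [OH-]² + Kb·[OH-] − Kb·C₀ = 0 exactly:
[OH-] = [−0.000646 + √(0.000646² + 9.82e-06)]/2 = 1.28 × 10^-3 M
pOH = 2.89, so pH = 14.00 − pOH = 11.11

pH = 11.11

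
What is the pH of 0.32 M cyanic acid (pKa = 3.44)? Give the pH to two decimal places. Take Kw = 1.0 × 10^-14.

pH = 1.97

HOCN ⇌ OCN- + H+
Ka = 10^(−3.44) = 3.63 × 10^-4
From the ICE table, Ka = [H+]²/(0.32 − [H+]) = 3.63 × 10^-4.
Since Ka ≪ C₀, [H+] ≈ √(Ka·C₀) = 1.08 × 10^-2 M.
pH = −log[H+] = −log(1.08 × 10^-2) = 1.97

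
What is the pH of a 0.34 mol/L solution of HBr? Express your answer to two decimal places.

HBr is a strong acid and dissociates completely, so [H+] = 0.34 M.
pH = -log(0.34) = 0.47

pH = 0.47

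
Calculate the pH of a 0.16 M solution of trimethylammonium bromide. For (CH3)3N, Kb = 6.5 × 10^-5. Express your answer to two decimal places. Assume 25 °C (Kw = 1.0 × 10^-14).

pH = 5.30

(CH3)3NH+ is the conjugate acid of the weak base (CH3)3N.
Ka = Kw/Kb = 1.0×10^-14 / 6.5 × 10^-5 = 1.54 × 10^-10
Let x = [H+] at equilibrium. Ka = x²/(0.16 − x).
Since Ka ≪ C₀, x ≈ √(Ka·C₀) = 4.96 × 10^-6 M.
(x/C₀ = 0.0031% < 5%, so the approximation holds.)
pH = −log(4.96 × 10^-6) = 5.30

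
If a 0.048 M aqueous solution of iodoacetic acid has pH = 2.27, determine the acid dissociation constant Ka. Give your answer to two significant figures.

[H+] = 10^(-2.27) = 5.37 × 10^-3 M
At equilibrium [HA] = 0.048 − 5.37 × 10^-3 = 4.26 × 10^-2 M
Ka = [H+][A-]/[HA] = (5.37 × 10^-3)² / 4.26 × 10^-2 = 6.8 × 10^-4

Ka = 6.8 × 10^-4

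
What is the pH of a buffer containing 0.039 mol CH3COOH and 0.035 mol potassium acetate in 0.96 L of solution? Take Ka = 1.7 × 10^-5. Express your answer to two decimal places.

pKa = −log(1.7 × 10^-5) = 4.770
Using pH = pKa + log([base]/[acid]) with [base]/[acid] = 0.035/0.039:
pH = 4.770 + (-0.047) = 4.72

pH = 4.72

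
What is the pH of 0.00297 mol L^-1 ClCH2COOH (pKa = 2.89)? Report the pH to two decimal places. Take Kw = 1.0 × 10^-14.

pH = 2.85

ClCH2COOH ⇌ ClCH2COO- + H+
Ka = 10^(−2.89) = 1.29 × 10^-3
Ka = x²/(0.00297 − x) = 1.29 × 10^-3
The 5% rule fails; solving x² + Ka·x − Ka·C₀ = 0 exactly:
x = (−Ka + √(Ka² + 4·Ka·C₀))/2 = 1.42 × 10^-3 M
pH = −log(1.42 × 10^-3) = 2.85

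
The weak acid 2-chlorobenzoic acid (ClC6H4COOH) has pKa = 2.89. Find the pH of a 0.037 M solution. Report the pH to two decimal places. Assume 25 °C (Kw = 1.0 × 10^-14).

pH = 2.20

ClC6H4COOH ⇌ ClC6H4COO- + H+
Ka = 10^(−2.89) = 1.29 × 10^-3
Ka = [H+]²/(0.037 − [H+]) = 1.29 × 10^-3
Here C₀/Ka ≈ 28.7, so the small-[H+] approximation fails. Use the quadratic:
[H+] = [−0.00129 + √(0.00129² + 0.000191)]/2 = 6.29 × 10^-3 M
pH = −log[H+] = −log(6.29 × 10^-3) = 2.20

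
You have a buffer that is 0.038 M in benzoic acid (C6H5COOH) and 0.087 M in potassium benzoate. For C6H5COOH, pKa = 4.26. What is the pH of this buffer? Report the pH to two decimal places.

pH = 4.62

Using pH = pKa + log([base]/[acid]) with [base]/[acid] = 0.087/0.038:
pH = 4.26 + (+0.360) = 4.62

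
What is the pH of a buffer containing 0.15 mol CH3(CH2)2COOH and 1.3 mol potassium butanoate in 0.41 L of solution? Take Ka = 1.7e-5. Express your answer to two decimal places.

pKa = −log(1.7 × 10^-5) = 4.770
Using pH = pKa + log([base]/[acid]) with [base]/[acid] = 1.3/0.15:
pH = 4.770 + (+0.938) = 5.71

pH = 5.71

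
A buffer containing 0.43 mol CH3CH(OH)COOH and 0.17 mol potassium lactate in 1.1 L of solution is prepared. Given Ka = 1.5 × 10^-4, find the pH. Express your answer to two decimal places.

pH = 3.42

pKa = −log(1.5 × 10^-4) = 3.824
Henderson–Hasselbalch: pH = pKa + log([CH3CH(OH)COO-]/[CH3CH(OH)COOH]) = 3.824 + log(0.17/0.43)
pH = 3.824 + (-0.403) = 3.42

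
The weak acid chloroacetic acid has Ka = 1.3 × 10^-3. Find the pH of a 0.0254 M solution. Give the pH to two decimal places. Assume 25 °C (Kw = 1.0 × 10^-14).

ClCH2COOH ⇌ ClCH2COO- + H+
Ka = [H+]²/(0.0254 − [H+]) = 1.3 × 10^-3
The 5% rule fails; solving [H+]² + Ka·[H+] − Ka·C₀ = 0 exactly:
[H+] = [−0.0013 + √(0.0013² + 0.000132)]/2 = 5.13 × 10^-3 M
pH = −log(5.13 × 10^-3) = 2.29

pH = 2.29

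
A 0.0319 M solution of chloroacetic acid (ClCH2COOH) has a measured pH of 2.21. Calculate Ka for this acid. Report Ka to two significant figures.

Ka = 1.5 × 10^-3

[H+] = 10^(-2.21) = 6.17 × 10^-3 M
At equilibrium [HA] = 0.0319 − 6.17 × 10^-3 = 2.57 × 10^-2 M
Ka = [H+][A-]/[HA] = (6.17 × 10^-3)² / 2.57 × 10^-2 = 1.5 × 10^-3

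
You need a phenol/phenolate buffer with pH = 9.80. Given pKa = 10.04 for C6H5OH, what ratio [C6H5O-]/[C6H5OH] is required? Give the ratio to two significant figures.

pH = pKa + log(r) ⇒ log(r) = 9.80 − 10.04 = -0.24
r = [C6H5O-]/[C6H5OH] = 10^(-0.24) = 0.575

ratio = 0.58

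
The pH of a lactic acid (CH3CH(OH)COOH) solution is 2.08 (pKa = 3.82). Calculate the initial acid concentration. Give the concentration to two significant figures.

C₀ = 4.7 × 10^-1 M

[H+] = 10^(-2.08) = 8.32 × 10^-3 M = x
Ka = 10^(−3.82) = 1.51 × 10^-4
Ka = x²/(C₀ − x) ⇒ C₀ = x + x²/Ka
C₀ = 8.32 × 10^-3 + (8.32 × 10^-3)²/(1.51 × 10^-4) = 4.67 × 10^-1 M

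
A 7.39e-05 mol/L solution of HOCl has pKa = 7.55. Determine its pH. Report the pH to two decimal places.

pH = 5.84

HOCl ⇌ OCl- + H+
Ka = 10^(−7.55) = 2.82 × 10^-8
From the ICE table, Ka = [H+]²/(7.39e-05 − [H+]) = 2.82 × 10^-8.
Neglecting [H+] in the denominator: [H+] = √(2.82 × 10^-8 × 7.39e-05) = 1.44 × 10^-6 M
pH = −log(1.44 × 10^-6) = 5.84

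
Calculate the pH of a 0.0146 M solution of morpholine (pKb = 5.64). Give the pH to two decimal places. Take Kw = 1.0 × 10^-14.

pH = 10.26

C4H8ONH + H2O ⇌ C4H8ONH2+ + OH-
Kb = 10^(−5.64) = 2.29 × 10^-6
Kb = [OH-]²/(0.0146 − [OH-]) = 2.29 × 10^-6
Since Kb ≪ C₀, [OH-] ≈ √(Kb·C₀) = 1.83 × 10^-4 M.
pOH = 3.74, so pH = 14.00 − pOH = 10.26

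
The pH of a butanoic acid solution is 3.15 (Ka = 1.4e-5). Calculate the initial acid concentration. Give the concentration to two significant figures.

C₀ = 3.7 × 10^-2 M

[H+] = 10^(-3.15) = 7.08 × 10^-4 M = x
Ka = x²/(C₀ − x) ⇒ C₀ = x + x²/Ka
C₀ = 7.08 × 10^-4 + (7.08 × 10^-4)²/(1.4 × 10^-5) = 3.65 × 10^-2 M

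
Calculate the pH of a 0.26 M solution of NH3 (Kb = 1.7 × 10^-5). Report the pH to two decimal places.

NH3 + H2O ⇌ NH4+ + OH-
Kb = x²/(0.26 − x) = 1.7 × 10^-5
Neglecting x in the denominator: x = √(1.7 × 10^-5 × 0.26) = 2.10 × 10^-3 M
Check: 0.81% ionized — well under 5%, approximation valid.
pOH = 2.68, so pH = 14.00 − pOH = 11.32

pH = 11.32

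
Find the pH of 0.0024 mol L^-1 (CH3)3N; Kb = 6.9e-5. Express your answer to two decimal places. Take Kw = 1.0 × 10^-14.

pH = 10.57

(CH3)3N + H2O ⇌ (CH3)3NH+ + OH-
Kb = [OH-]²/(0.0024 − [OH-]) = 6.9 × 10^-5
Here C₀/Kb ≈ 34.8, so the small-[OH-] approximation fails. Use the quadratic:
[OH-] = [−6.9e-05 + √(6.9e-05² + 6.62e-07)]/2 = 3.74 × 10^-4 M
pOH = 3.43, so pH = 14.00 − pOH = 10.57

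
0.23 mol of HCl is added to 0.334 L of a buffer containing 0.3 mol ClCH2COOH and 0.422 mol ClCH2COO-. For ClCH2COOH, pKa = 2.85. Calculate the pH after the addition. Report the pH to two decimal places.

After neutralization: n(ClCH2COOH) = 0.53 mol, n(ClCH2COO-) = 0.192 mol.
Henderson–Hasselbalch with mole ratio 0.192/0.53: pH = 2.85 + (-0.441)

pH = 2.41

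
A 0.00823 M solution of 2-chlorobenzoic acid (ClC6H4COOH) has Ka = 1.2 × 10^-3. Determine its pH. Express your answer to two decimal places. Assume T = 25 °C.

ClC6H4COOH ⇌ ClC6H4COO- + H+
Ka = [H+]²/(0.00823 − [H+]) = 1.2 × 10^-3
The 5% rule fails; solving [H+]² + Ka·[H+] − Ka·C₀ = 0 exactly:
[H+] = [−0.0012 + √(0.0012² + 3.95e-05)]/2 = 2.60 × 10^-3 M
pH = −log[H+] = −log(2.60 × 10^-3) = 2.59

pH = 2.59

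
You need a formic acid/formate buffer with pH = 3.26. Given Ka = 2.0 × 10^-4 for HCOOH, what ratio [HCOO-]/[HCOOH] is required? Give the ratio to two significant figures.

ratio = 0.36

pKa = -log(2.0 × 10^-4) = 3.699
pH = pKa + log(r) ⇒ log(r) = 3.26 − 3.699 = -0.439
r = [HCOO-]/[HCOOH] = 10^(-0.439) = 0.364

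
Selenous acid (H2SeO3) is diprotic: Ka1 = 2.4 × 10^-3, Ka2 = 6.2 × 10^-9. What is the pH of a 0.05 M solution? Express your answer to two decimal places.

pH = 2.01

Since Ka1 ≫ Ka2, the first ionization dominates [H+].
Ka1 = x²/(0.05 − x) = 2.4 × 10^-3
Solving the quadratic: x = (−Ka1 + √(Ka1² + 4·Ka1·C₀))/2 = 9.82 × 10^-3 M
pH = −log(9.82 × 10^-3) = 2.01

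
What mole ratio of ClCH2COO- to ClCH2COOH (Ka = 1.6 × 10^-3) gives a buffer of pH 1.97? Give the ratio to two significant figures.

ratio = 0.15

pKa = -log(1.6 × 10^-3) = 2.796
pH = pKa + log(r) ⇒ log(r) = 1.97 − 2.796 = -0.826
r = [ClCH2COO-]/[ClCH2COOH] = 10^(-0.826) = 0.149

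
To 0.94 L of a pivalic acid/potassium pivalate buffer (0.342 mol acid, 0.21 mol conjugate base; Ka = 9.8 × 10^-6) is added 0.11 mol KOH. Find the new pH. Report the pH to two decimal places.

OH- converts (CH3)3CCOOH to (CH3)3CCOO-: (CH3)3CCOOH → 0.232 mol, (CH3)3CCOO- → 0.32 mol.
pKa = −log(9.8 × 10^-6) = 5.009
pH = pKa + log([A⁻]/[HA]) = 5.009 + log(0.32/0.232) = 5.009 +0.140

pH = 5.15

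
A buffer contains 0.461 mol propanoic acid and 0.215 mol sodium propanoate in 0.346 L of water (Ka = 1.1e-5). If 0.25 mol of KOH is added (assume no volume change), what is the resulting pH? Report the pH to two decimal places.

pH = 5.30

OH- converts CH3CH2COOH to CH3CH2COO-: CH3CH2COOH → 0.211 mol, CH3CH2COO- → 0.465 mol.
pKa = −log(1.1 × 10^-5) = 4.959
Henderson–Hasselbalch with mole ratio 0.465/0.211: pH = 4.959 + (+0.343)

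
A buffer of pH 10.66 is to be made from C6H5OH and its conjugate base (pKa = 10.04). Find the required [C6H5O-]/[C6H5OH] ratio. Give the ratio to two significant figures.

pH = pKa + log(r) ⇒ log(r) = 10.66 − 10.04 = +0.62
r = [C6H5O-]/[C6H5OH] = 10^(+0.62) = 4.17

ratio = 4.2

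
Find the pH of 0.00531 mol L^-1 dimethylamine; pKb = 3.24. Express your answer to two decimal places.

pH = 11.17

(CH3)2NH + H2O ⇌ (CH3)2NH2+ + OH-
Kb = 10^(−3.24) = 5.75 × 10^-4
From the ICE table, Kb = [OH-]²/(0.00531 − [OH-]) = 5.75 × 10^-4.
[OH-] is not negligible relative to C₀; solve [OH-]² + 0.000575·[OH-] − 3.05e-06 = 0.
[OH-] = [−0.000575 + √(0.000575² + 1.22e-05)]/2 = 1.48 × 10^-3 M
pOH = 2.83, so pH = 14.00 − pOH = 11.17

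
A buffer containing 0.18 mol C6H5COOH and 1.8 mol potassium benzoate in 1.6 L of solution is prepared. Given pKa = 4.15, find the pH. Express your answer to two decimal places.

pH = 5.15

Using pH = pKa + log([base]/[acid]) with [base]/[acid] = 1.8/0.18:
pH = 4.15 + (+1.000) = 5.15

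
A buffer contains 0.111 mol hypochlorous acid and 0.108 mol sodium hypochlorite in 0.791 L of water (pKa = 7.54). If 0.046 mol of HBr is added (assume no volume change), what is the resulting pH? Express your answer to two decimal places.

Added H+ converts OCl- to HOCl: HOCl → 0.157 mol, OCl- → 0.062 mol.
pH = pKa + log(n_OCl-/n_HOCl) = 7.54 + log(0.062/0.157) = 7.54 + (-0.404)

pH = 7.14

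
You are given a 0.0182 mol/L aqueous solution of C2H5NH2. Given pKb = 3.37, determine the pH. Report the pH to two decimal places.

pH = 11.41

C2H5NH2 + H2O ⇌ C2H5NH3+ + OH-
Kb = 10^(−3.37) = 4.27 × 10^-4
Let x = [OH-] at equilibrium. Kb = x²/(0.0182 − x).
x is not negligible relative to C₀; solve x² + 0.000427·x − 7.77e-06 = 0.
x = [−0.000427 + √(0.000427² + 3.11e-05)]/2 = 2.58 × 10^-3 M
pOH = −log(2.58 × 10^-3) = 2.59; pH = 14.00 − 2.59 = 11.41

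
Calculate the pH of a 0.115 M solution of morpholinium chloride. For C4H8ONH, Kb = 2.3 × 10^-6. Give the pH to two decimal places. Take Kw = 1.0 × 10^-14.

pH = 4.65

C4H8ONH2+ is the conjugate acid of the weak base C4H8ONH.
Ka = Kw/Kb = 1.0×10^-14 / 2.3 × 10^-6 = 4.35 × 10^-9
From the ICE table, Ka = [H+]²/(0.115 − [H+]) = 4.35 × 10^-9.
Assume [H+] ≪ 0.115: [H+] ≈ √(4.35 × 10^-9 × 0.115) = 2.24 × 10^-5 M
([H+]/C₀ = 0.019% < 5%, so the approximation holds.)
pH = −log[H+] = −log(2.24 × 10^-5) = 4.65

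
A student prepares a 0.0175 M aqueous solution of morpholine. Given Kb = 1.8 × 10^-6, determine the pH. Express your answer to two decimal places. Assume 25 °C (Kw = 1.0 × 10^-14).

C4H8ONH + H2O ⇌ C4H8ONH2+ + OH-
Kb = x²/(0.0175 − x) = 1.8 × 10^-6
Assume x ≪ 0.0175: x ≈ √(1.8 × 10^-6 × 0.0175) = 1.77 × 10^-4 M
pOH = −log(1.77 × 10^-4) = 3.75; pH = 14.00 − 3.75 = 10.25

pH = 10.25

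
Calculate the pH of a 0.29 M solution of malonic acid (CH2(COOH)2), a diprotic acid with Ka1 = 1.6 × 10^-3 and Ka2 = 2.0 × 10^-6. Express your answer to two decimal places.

pH = 1.68

Since Ka1 ≫ Ka2, the first ionization dominates [H+].
Ka1 = x²/(0.29 − x) = 1.6 × 10^-3
Solving the quadratic: x = (−Ka1 + √(Ka1² + 4·Ka1·C₀))/2 = 2.08 × 10^-2 M
pH = −log(2.08 × 10^-2) = 1.68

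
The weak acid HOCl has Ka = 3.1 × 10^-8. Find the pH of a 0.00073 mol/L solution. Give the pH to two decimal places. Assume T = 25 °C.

HOCl ⇌ OCl- + H+
Ka = x²/(0.00073 − x) = 3.1 × 10^-8
Since Ka ≪ C₀, x ≈ √(Ka·C₀) = 4.76 × 10^-6 M.
(x/C₀ = 0.65% < 5%, so the approximation holds.)
pH = −log[H+] = −log(4.76 × 10^-6) = 5.32

pH = 5.32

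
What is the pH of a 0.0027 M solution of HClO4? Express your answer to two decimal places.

pH = 2.57

HClO4 is a strong acid and dissociates completely, so [H+] = 0.0027 M.
pH = -log(0.0027) = 2.57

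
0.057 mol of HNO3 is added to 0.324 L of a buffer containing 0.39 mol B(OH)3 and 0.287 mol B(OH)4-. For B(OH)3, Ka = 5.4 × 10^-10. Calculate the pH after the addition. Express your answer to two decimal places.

pH = 8.98

Added H+ converts B(OH)4- to B(OH)3: B(OH)3 → 0.447 mol, B(OH)4- → 0.23 mol.
pKa = −log(5.4 × 10^-10) = 9.268
Henderson–Hasselbalch with mole ratio 0.23/0.447: pH = 9.268 + (-0.289)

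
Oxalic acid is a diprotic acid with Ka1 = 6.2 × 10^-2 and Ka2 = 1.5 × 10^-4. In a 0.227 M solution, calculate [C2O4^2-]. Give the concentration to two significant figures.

1.5 × 10^-4 M

First ionization gives [H+] ≈ [HC2O4-] = 9.16 × 10^-2 M.
Second step: Ka2 = [H+][C2O4^2-]/[HC2O4-] ≈ [C2O4^2-] (since [H+] ≈ [HC2O4-]).
So [C2O4^2-] ≈ Ka2.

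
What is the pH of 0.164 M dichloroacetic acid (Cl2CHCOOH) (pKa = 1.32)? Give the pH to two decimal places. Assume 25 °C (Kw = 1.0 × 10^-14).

Cl2CHCOOH ⇌ Cl2CHCOO- + H+
Ka = 10^(−1.32) = 4.79 × 10^-2
Ka = [H+]²/(0.164 − [H+]) = 4.79 × 10^-2
[H+] is not negligible relative to C₀; solve [H+]² + 0.0479·[H+] − 0.00786 = 0.
[H+] = [−0.0479 + √(0.0479² + 0.0314)]/2 = 6.79 × 10^-2 M
pH = −log(6.79 × 10^-2) = 1.17

pH = 1.17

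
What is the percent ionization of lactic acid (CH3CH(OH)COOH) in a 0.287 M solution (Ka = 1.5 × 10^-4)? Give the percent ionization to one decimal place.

CH3CH(OH)COOH ⇌ CH3CH(OH)COO- + H+; let x = [H+] at equilibrium.
x ≈ √(Ka·C₀) = √(1.5 × 10^-4 × 0.287) = 6.56 × 10^-3 M
Fraction ionized = 6.56 × 10^-3 / 0.287 = 0.0229 → 2.3%

2.3%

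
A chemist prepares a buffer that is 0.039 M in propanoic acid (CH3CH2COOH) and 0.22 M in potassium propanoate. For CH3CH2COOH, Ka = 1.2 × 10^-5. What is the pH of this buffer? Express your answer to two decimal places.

pKa = −log(1.2 × 10^-5) = 4.921
Using pH = pKa + log([base]/[acid]) with [base]/[acid] = 0.22/0.039:
pH = 4.921 + (+0.751) = 5.67

pH = 5.67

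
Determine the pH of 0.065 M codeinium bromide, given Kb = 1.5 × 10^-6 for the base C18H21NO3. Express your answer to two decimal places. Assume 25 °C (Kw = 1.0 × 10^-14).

C18H22NO3+ is the conjugate acid of the weak base C18H21NO3.
Ka = Kw/Kb = 1.0×10^-14 / 1.5 × 10^-6 = 6.67 × 10^-9
From the ICE table, Ka = x²/(0.065 − x) = 6.67 × 10^-9.
Assume x ≪ 0.065: x ≈ √(6.67 × 10^-9 × 0.065) = 2.08 × 10^-5 M
Check: 0.032% ionized — well under 5%, approximation valid.
pH = −log(2.08 × 10^-5) = 4.68

pH = 4.68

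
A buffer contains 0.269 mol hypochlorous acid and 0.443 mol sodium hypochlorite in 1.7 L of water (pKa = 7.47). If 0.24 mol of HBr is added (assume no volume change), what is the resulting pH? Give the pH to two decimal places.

After neutralization: n(HOCl) = 0.509 mol, n(OCl-) = 0.203 mol.
Henderson–Hasselbalch with mole ratio 0.203/0.509: pH = 7.47 + (-0.399)

pH = 7.07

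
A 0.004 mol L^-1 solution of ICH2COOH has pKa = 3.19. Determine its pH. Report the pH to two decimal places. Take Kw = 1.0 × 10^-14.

ICH2COOH ⇌ ICH2COO- + H+
Ka = 10^(−3.19) = 6.46 × 10^-4
Ka = [H+]²/(0.004 − [H+]) = 6.46 × 10^-4
Here C₀/Ka ≈ 6.19, so the small-[H+] approximation fails. Use the quadratic:
[H+] = [−0.000646 + √(0.000646² + 1.03e-05)]/2 = 1.32 × 10^-3 M
pH = −log(1.32 × 10^-3) = 2.88

pH = 2.88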